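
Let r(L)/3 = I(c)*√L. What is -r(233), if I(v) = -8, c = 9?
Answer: 24*√233 ≈ 366.34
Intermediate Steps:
r(L) = -24*√L (r(L) = 3*(-8*√L) = -24*√L)
-r(233) = -(-24)*√233 = 24*√233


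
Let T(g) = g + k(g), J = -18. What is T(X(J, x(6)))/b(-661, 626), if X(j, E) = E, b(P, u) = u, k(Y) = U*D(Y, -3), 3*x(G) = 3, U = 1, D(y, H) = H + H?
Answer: -5/626 ≈ -0.0079872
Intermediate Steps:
D(y, H) = 2*H
x(G) = 1 (x(G) = (1/3)*3 = 1)
k(Y) = -6 (k(Y) = 1*(2*(-3)) = 1*(-6) = -6)
T(g) = -6 + g (T(g) = g - 6 = -6 + g)
T(X(J, x(6)))/b(-661, 626) = (-6 + 1)/626 = -5*1/626 = -5/626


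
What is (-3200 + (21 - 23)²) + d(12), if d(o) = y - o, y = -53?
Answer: -3261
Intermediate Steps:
d(o) = -53 - o
(-3200 + (21 - 23)²) + d(12) = (-3200 + (21 - 23)²) + (-53 - 1*12) = (-3200 + (-2)²) + (-53 - 12) = (-3200 + 4) - 65 = -3196 - 65 = -3261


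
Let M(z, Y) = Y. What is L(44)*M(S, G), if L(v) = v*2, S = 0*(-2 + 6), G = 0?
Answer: 0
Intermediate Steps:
S = 0 (S = 0*4 = 0)
L(v) = 2*v
L(44)*M(S, G) = (2*44)*0 = 88*0 = 0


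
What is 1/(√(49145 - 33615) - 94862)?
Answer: -47431/4499391757 - √15530/8998783514 ≈ -1.0555e-5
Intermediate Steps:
1/(√(49145 - 33615) - 94862) = 1/(√15530 - 94862) = 1/(-94862 + √15530)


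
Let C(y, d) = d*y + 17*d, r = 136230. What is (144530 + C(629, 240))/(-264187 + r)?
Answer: -299570/127957 ≈ -2.3412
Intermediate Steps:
C(y, d) = 17*d + d*y
(144530 + C(629, 240))/(-264187 + r) = (144530 + 240*(17 + 629))/(-264187 + 136230) = (144530 + 240*646)/(-127957) = (144530 + 155040)*(-1/127957) = 299570*(-1/127957) = -299570/127957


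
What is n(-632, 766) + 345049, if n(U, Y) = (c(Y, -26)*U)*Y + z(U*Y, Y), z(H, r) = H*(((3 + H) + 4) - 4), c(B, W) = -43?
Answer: 234384138073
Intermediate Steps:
z(H, r) = H*(3 + H) (z(H, r) = H*((7 + H) - 4) = H*(3 + H))
n(U, Y) = -43*U*Y + U*Y*(3 + U*Y) (n(U, Y) = (-43*U)*Y + (U*Y)*(3 + U*Y) = -43*U*Y + U*Y*(3 + U*Y))
n(-632, 766) + 345049 = -632*766*(-40 - 632*766) + 345049 = -632*766*(-40 - 484112) + 345049 = -632*766*(-484152) + 345049 = 234383793024 + 345049 = 234384138073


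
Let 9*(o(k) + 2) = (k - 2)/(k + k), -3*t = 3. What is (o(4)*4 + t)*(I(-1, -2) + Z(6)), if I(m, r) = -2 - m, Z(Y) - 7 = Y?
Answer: -320/3 ≈ -106.67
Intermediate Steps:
t = -1 (t = -⅓*3 = -1)
Z(Y) = 7 + Y
o(k) = -2 + (-2 + k)/(18*k) (o(k) = -2 + ((k - 2)/(k + k))/9 = -2 + ((-2 + k)/((2*k)))/9 = -2 + ((-2 + k)*(1/(2*k)))/9 = -2 + ((-2 + k)/(2*k))/9 = -2 + (-2 + k)/(18*k))
(o(4)*4 + t)*(I(-1, -2) + Z(6)) = (((1/18)*(-2 - 35*4)/4)*4 - 1)*((-2 - 1*(-1)) + (7 + 6)) = (((1/18)*(¼)*(-2 - 140))*4 - 1)*((-2 + 1) + 13) = (((1/18)*(¼)*(-142))*4 - 1)*(-1 + 13) = (-71/36*4 - 1)*12 = (-71/9 - 1)*12 = -80/9*12 = -320/3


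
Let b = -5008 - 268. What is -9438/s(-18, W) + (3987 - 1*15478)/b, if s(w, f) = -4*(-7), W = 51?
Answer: -12368285/36932 ≈ -334.89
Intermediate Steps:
b = -5276
s(w, f) = 28
-9438/s(-18, W) + (3987 - 1*15478)/b = -9438/28 + (3987 - 1*15478)/(-5276) = -9438*1/28 + (3987 - 15478)*(-1/5276) = -4719/14 - 11491*(-1/5276) = -4719/14 + 11491/5276 = -12368285/36932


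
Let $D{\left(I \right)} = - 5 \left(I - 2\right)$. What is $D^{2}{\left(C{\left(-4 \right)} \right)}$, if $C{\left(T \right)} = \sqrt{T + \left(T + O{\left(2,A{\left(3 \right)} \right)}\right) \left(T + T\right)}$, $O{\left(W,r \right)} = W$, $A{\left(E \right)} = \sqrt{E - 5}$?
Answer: $400 - 200 \sqrt{3} \approx 53.59$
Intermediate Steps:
$A{\left(E \right)} = \sqrt{-5 + E}$
$C{\left(T \right)} = \sqrt{T + 2 T \left(2 + T\right)}$ ($C{\left(T \right)} = \sqrt{T + \left(T + 2\right) \left(T + T\right)} = \sqrt{T + \left(2 + T\right) 2 T} = \sqrt{T + 2 T \left(2 + T\right)}$)
$D{\left(I \right)} = 10 - 5 I$ ($D{\left(I \right)} = - 5 \left(-2 + I\right) = 10 - 5 I$)
$D^{2}{\left(C{\left(-4 \right)} \right)} = \left(10 - 5 \sqrt{- 4 \left(5 + 2 \left(-4\right)\right)}\right)^{2} = \left(10 - 5 \sqrt{- 4 \left(5 - 8\right)}\right)^{2} = \left(10 - 5 \sqrt{\left(-4\right) \left(-3\right)}\right)^{2} = \left(10 - 5 \sqrt{12}\right)^{2} = \left(10 - 5 \cdot 2 \sqrt{3}\right)^{2} = \left(10 - 10 \sqrt{3}\right)^{2}$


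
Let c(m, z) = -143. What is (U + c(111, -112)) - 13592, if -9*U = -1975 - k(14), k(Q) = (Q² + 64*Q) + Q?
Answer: -40178/3 ≈ -13393.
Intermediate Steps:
k(Q) = Q² + 65*Q
U = 1027/3 (U = -(-1975 - 14*(65 + 14))/9 = -(-1975 - 14*79)/9 = -(-1975 - 1*1106)/9 = -(-1975 - 1106)/9 = -⅑*(-3081) = 1027/3 ≈ 342.33)
(U + c(111, -112)) - 13592 = (1027/3 - 143) - 13592 = 598/3 - 13592 = -40178/3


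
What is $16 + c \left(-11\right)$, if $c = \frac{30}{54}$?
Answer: $\frac{89}{9} \approx 9.8889$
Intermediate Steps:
$c = \frac{5}{9}$ ($c = 30 \cdot \frac{1}{54} = \frac{5}{9} \approx 0.55556$)
$16 + c \left(-11\right) = 16 + \frac{5}{9} \left(-11\right) = 16 - \frac{55}{9} = \frac{89}{9}$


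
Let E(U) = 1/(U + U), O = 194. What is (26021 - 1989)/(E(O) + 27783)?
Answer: 9324416/10779805 ≈ 0.86499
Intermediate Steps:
E(U) = 1/(2*U)
(26021 - 1989)/(E(O) + 27783) = (26021 - 1989)/((1/2)/194 + 27783) = 24032/((1/2)*(1/194) + 27783) = 24032/(1/388 + 27783) = 24032/(10779805/388) = 24032*(388/10779805) = 9324416/10779805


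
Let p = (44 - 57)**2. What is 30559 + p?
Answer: 30728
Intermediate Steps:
p = 169 (p = (-13)**2 = 169)
30559 + p = 30559 + 169 = 30728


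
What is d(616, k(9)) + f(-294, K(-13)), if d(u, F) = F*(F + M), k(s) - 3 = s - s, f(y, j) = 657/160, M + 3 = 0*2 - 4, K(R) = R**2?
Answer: -1263/160 ≈ -7.8938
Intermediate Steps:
M = -7 (M = -3 + (0*2 - 4) = -3 + (0 - 4) = -3 - 4 = -7)
f(y, j) = 657/160 (f(y, j) = 657*(1/160) = 657/160)
k(s) = 3 (k(s) = 3 + (s - s) = 3 + 0 = 3)
d(u, F) = F*(-7 + F) (d(u, F) = F*(F - 7) = F*(-7 + F))
d(616, k(9)) + f(-294, K(-13)) = 3*(-7 + 3) + 657/160 = 3*(-4) + 657/160 = -12 + 657/160 = -1263/160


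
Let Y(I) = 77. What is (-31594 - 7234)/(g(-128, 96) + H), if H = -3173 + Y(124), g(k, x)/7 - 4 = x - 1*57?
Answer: 38828/2795 ≈ 13.892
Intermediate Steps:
g(k, x) = -371 + 7*x (g(k, x) = 28 + 7*(x - 1*57) = 28 + 7*(x - 57) = 28 + 7*(-57 + x) = 28 + (-399 + 7*x) = -371 + 7*x)
H = -3096 (H = -3173 + 77 = -3096)
(-31594 - 7234)/(g(-128, 96) + H) = (-31594 - 7234)/((-371 + 7*96) - 3096) = -38828/((-371 + 672) - 3096) = -38828/(301 - 3096) = -38828/(-2795) = -38828*(-1/2795) = 38828/2795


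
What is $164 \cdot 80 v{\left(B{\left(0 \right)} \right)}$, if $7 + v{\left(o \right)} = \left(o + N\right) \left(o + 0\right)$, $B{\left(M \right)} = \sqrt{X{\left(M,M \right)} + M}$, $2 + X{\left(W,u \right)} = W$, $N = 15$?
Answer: $-118080 + 196800 i \sqrt{2} \approx -1.1808 \cdot 10^{5} + 2.7832 \cdot 10^{5} i$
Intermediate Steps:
$X{\left(W,u \right)} = -2 + W$
$B{\left(M \right)} = \sqrt{-2 + 2 M}$ ($B{\left(M \right)} = \sqrt{\left(-2 + M\right) + M} = \sqrt{-2 + 2 M}$)
$v{\left(o \right)} = -7 + o \left(15 + o\right)$ ($v{\left(o \right)} = -7 + \left(o + 15\right) \left(o + 0\right) = -7 + \left(15 + o\right) o = -7 + o \left(15 + o\right)$)
$164 \cdot 80 v{\left(B{\left(0 \right)} \right)} = 164 \cdot 80 \left(-7 + \left(\sqrt{-2 + 2 \cdot 0}\right)^{2} + 15 \sqrt{-2 + 2 \cdot 0}\right) = 13120 \left(-7 + \left(\sqrt{-2 + 0}\right)^{2} + 15 \sqrt{-2 + 0}\right) = 13120 \left(-7 + \left(\sqrt{-2}\right)^{2} + 15 \sqrt{-2}\right) = 13120 \left(-7 + \left(i \sqrt{2}\right)^{2} + 15 i \sqrt{2}\right) = 13120 \left(-7 - 2 + 15 i \sqrt{2}\right) = 13120 \left(-9 + 15 i \sqrt{2}\right) = -118080 + 196800 i \sqrt{2}$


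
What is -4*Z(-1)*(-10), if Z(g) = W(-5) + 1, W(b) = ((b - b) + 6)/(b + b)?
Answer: 16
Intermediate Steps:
W(b) = 3/b (W(b) = (0 + 6)/((2*b)) = 6*(1/(2*b)) = 3/b)
Z(g) = ⅖ (Z(g) = 3/(-5) + 1 = 3*(-⅕) + 1 = -⅗ + 1 = ⅖)
-4*Z(-1)*(-10) = -4*⅖*(-10) = -8/5*(-10) = 16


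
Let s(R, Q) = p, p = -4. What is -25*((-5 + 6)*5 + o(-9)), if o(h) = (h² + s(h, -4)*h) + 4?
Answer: -3150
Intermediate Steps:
s(R, Q) = -4
o(h) = 4 + h² - 4*h (o(h) = (h² - 4*h) + 4 = 4 + h² - 4*h)
-25*((-5 + 6)*5 + o(-9)) = -25*((-5 + 6)*5 + (4 + (-9)² - 4*(-9))) = -25*(1*5 + (4 + 81 + 36)) = -25*(5 + 121) = -25*126 = -3150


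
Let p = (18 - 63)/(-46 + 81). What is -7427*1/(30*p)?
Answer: 51989/270 ≈ 192.55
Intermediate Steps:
p = -9/7 (p = -45/35 = -45*1/35 = -9/7 ≈ -1.2857)
-7427*1/(30*p) = -7427/((-9/7*30)) = -7427/(-270/7) = -7427*(-7/270) = 51989/270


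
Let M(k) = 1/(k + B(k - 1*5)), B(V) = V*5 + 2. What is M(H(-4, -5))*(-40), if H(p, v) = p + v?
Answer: 40/77 ≈ 0.51948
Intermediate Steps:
B(V) = 2 + 5*V (B(V) = 5*V + 2 = 2 + 5*V)
M(k) = 1/(-23 + 6*k) (M(k) = 1/(k + (2 + 5*(k - 1*5))) = 1/(k + (2 + 5*(k - 5))) = 1/(k + (2 + 5*(-5 + k))) = 1/(k + (2 + (-25 + 5*k))) = 1/(k + (-23 + 5*k)) = 1/(-23 + 6*k))
M(H(-4, -5))*(-40) = -40/(-23 + 6*(-4 - 5)) = -40/(-23 + 6*(-9)) = -40/(-23 - 54) = -40/(-77) = -1/77*(-40) = 40/77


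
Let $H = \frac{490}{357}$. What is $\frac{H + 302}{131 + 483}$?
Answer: $\frac{7736}{15657} \approx 0.49409$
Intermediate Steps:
$H = \frac{70}{51}$ ($H = 490 \cdot \frac{1}{357} = \frac{70}{51} \approx 1.3725$)
$\frac{H + 302}{131 + 483} = \frac{\frac{70}{51} + 302}{131 + 483} = \frac{15472}{51 \cdot 614} = \frac{15472}{51} \cdot \frac{1}{614} = \frac{7736}{15657}$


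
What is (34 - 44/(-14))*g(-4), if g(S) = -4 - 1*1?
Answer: -1300/7 ≈ -185.71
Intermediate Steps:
g(S) = -5 (g(S) = -4 - 1 = -5)
(34 - 44/(-14))*g(-4) = (34 - 44/(-14))*(-5) = (34 - 44*(-1/14))*(-5) = (34 + 22/7)*(-5) = (260/7)*(-5) = -1300/7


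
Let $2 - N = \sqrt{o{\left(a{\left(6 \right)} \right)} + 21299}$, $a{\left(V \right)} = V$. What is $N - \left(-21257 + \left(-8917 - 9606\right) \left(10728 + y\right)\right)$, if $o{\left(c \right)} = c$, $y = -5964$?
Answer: $88264831 - \sqrt{21305} \approx 8.8265 \cdot 10^{7}$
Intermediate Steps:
$N = 2 - \sqrt{21305}$ ($N = 2 - \sqrt{6 + 21299} = 2 - \sqrt{21305} \approx -143.96$)
$N - \left(-21257 + \left(-8917 - 9606\right) \left(10728 + y\right)\right) = \left(2 - \sqrt{21305}\right) - \left(-21257 + \left(-8917 - 9606\right) \left(10728 - 5964\right)\right) = \left(2 - \sqrt{21305}\right) - \left(-21257 - 88243572\right) = \left(2 - \sqrt{21305}\right) + \left(21257 - -88243572\right) = \left(2 - \sqrt{21305}\right) + \left(21257 + 88243572\right) = \left(2 - \sqrt{21305}\right) + 88264829 = 88264831 - \sqrt{21305}$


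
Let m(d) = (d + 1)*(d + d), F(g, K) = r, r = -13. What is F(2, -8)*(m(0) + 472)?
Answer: -6136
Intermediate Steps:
F(g, K) = -13
m(d) = 2*d*(1 + d) (m(d) = (1 + d)*(2*d) = 2*d*(1 + d))
F(2, -8)*(m(0) + 472) = -13*(2*0*(1 + 0) + 472) = -13*(2*0*1 + 472) = -13*(0 + 472) = -13*472 = -6136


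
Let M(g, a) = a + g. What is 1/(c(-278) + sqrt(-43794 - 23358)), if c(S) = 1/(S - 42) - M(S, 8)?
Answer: 27647680/14341152001 - 409600*I*sqrt(4197)/14341152001 ≈ 0.0019279 - 0.0018503*I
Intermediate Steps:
c(S) = -8 + 1/(-42 + S) - S (c(S) = 1/(S - 42) - (8 + S) = 1/(-42 + S) + (-8 - S) = -8 + 1/(-42 + S) - S)
1/(c(-278) + sqrt(-43794 - 23358)) = 1/((337 - 1*(-278)**2 + 34*(-278))/(-42 - 278) + sqrt(-43794 - 23358)) = 1/((337 - 1*77284 - 9452)/(-320) + sqrt(-67152)) = 1/(-(337 - 77284 - 9452)/320 + 4*I*sqrt(4197)) = 1/(-1/320*(-86399) + 4*I*sqrt(4197)) = 1/(86399/320 + 4*I*sqrt(4197))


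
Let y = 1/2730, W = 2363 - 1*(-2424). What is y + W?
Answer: 13068511/2730 ≈ 4787.0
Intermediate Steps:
W = 4787 (W = 2363 + 2424 = 4787)
y = 1/2730 ≈ 0.00036630
y + W = 1/2730 + 4787 = 13068511/2730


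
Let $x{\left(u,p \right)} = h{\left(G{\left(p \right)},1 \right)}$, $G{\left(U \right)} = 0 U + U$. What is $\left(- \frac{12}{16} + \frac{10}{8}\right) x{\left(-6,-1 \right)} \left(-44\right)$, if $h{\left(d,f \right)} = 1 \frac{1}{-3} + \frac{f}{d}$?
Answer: $\frac{88}{3} \approx 29.333$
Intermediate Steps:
$G{\left(U \right)} = U$ ($G{\left(U \right)} = 0 + U = U$)
$h{\left(d,f \right)} = - \frac{1}{3} + \frac{f}{d}$ ($h{\left(d,f \right)} = 1 \left(- \frac{1}{3}\right) + \frac{f}{d} = - \frac{1}{3} + \frac{f}{d}$)
$x{\left(u,p \right)} = \frac{1 - \frac{p}{3}}{p}$
$\left(- \frac{12}{16} + \frac{10}{8}\right) x{\left(-6,-1 \right)} \left(-44\right) = \left(- \frac{12}{16} + \frac{10}{8}\right) \frac{3 - -1}{3 \left(-1\right)} \left(-44\right) = \left(\left(-12\right) \frac{1}{16} + 10 \cdot \frac{1}{8}\right) \frac{1}{3} \left(-1\right) \left(3 + 1\right) \left(-44\right) = \left(- \frac{3}{4} + \frac{5}{4}\right) \frac{1}{3} \left(-1\right) 4 \left(-44\right) = \frac{1}{2} \left(- \frac{4}{3}\right) \left(-44\right) = \left(- \frac{2}{3}\right) \left(-44\right) = \frac{88}{3}$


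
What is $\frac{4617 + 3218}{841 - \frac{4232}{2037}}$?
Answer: $\frac{3191979}{341777} \approx 9.3394$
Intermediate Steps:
$\frac{4617 + 3218}{841 - \frac{4232}{2037}} = \frac{7835}{841 - \frac{4232}{2037}} = \frac{7835}{\frac{1708885}{2037}} = 7835 \cdot \frac{2037}{1708885} = \frac{3191979}{341777}$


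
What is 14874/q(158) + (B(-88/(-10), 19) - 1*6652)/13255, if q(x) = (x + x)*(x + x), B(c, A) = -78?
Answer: -47487601/132359128 ≈ -0.35878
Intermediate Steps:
q(x) = 4*x² (q(x) = (2*x)*(2*x) = 4*x²)
14874/q(158) + (B(-88/(-10), 19) - 1*6652)/13255 = 14874/((4*158²)) + (-78 - 1*6652)/13255 = 14874/((4*24964)) + (-78 - 6652)*(1/13255) = 14874/99856 - 6730*1/13255 = 14874*(1/99856) - 1346/2651 = 7437/49928 - 1346/2651 = -47487601/132359128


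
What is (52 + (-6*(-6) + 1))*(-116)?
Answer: -10324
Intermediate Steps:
(52 + (-6*(-6) + 1))*(-116) = (52 + (36 + 1))*(-116) = (52 + 37)*(-116) = 89*(-116) = -10324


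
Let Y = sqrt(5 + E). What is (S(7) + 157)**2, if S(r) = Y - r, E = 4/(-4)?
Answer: 23104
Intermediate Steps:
E = -1 (E = 4*(-1/4) = -1)
Y = 2 (Y = sqrt(5 - 1) = sqrt(4) = 2)
S(r) = 2 - r
(S(7) + 157)**2 = ((2 - 1*7) + 157)**2 = ((2 - 7) + 157)**2 = (-5 + 157)**2 = 152**2 = 23104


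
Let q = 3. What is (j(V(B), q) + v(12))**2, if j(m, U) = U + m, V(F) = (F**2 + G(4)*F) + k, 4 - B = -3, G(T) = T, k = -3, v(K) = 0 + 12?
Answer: 7921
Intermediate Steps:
v(K) = 12
B = 7 (B = 4 - 1*(-3) = 4 + 3 = 7)
V(F) = -3 + F**2 + 4*F (V(F) = (F**2 + 4*F) - 3 = -3 + F**2 + 4*F)
(j(V(B), q) + v(12))**2 = ((3 + (-3 + 7**2 + 4*7)) + 12)**2 = ((3 + (-3 + 49 + 28)) + 12)**2 = ((3 + 74) + 12)**2 = (77 + 12)**2 = 89**2 = 7921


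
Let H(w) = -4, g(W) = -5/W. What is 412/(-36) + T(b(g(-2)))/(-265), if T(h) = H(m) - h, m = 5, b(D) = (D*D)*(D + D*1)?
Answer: -107911/9540 ≈ -11.311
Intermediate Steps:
b(D) = 2*D³ (b(D) = D²*(D + D) = D²*(2*D) = 2*D³)
T(h) = -4 - h
412/(-36) + T(b(g(-2)))/(-265) = 412/(-36) + (-4 - 2*(-5/(-2))³)/(-265) = 412*(-1/36) + (-4 - 2*(-5*(-½))³)*(-1/265) = -103/9 + (-4 - 2*(5/2)³)*(-1/265) = -103/9 + (-4 - 2*125/8)*(-1/265) = -103/9 + (-4 - 1*125/4)*(-1/265) = -103/9 + (-4 - 125/4)*(-1/265) = -103/9 - 141/4*(-1/265) = -103/9 + 141/1060 = -107911/9540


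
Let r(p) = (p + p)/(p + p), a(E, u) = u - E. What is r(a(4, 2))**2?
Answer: 1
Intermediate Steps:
r(p) = 1 (r(p) = (2*p)/((2*p)) = (2*p)*(1/(2*p)) = 1)
r(a(4, 2))**2 = 1**2 = 1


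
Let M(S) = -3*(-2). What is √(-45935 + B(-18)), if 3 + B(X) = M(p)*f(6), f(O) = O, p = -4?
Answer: I*√45902 ≈ 214.25*I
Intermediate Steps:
M(S) = 6
B(X) = 33 (B(X) = -3 + 6*6 = -3 + 36 = 33)
√(-45935 + B(-18)) = √(-45935 + 33) = √(-45902) = I*√45902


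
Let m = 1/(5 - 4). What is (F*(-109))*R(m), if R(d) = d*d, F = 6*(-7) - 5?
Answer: 5123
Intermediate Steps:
F = -47 (F = -42 - 5 = -47)
m = 1 (m = 1/1 = 1)
R(d) = d²
(F*(-109))*R(m) = -47*(-109)*1² = 5123*1 = 5123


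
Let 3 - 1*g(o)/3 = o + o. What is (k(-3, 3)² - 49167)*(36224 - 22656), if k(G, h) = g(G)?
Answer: -657206784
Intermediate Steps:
g(o) = 9 - 6*o (g(o) = 9 - 3*(o + o) = 9 - 6*o)
k(G, h) = 9 - 6*G
(k(-3, 3)² - 49167)*(36224 - 22656) = ((9 - 6*(-3))² - 49167)*(36224 - 22656) = ((9 + 18)² - 49167)*13568 = (27² - 49167)*13568 = (729 - 49167)*13568 = -48438*13568 = -657206784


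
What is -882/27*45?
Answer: -1470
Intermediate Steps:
-882/27*45 = -21*14/9*45 = -98/3*45 = -1470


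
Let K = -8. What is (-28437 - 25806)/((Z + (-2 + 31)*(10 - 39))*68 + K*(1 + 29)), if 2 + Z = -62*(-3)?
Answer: 18081/14972 ≈ 1.2077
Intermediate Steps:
Z = 184 (Z = -2 - 62*(-3) = -2 + 186 = 184)
(-28437 - 25806)/((Z + (-2 + 31)*(10 - 39))*68 + K*(1 + 29)) = (-28437 - 25806)/((184 + (-2 + 31)*(10 - 39))*68 - 8*(1 + 29)) = -54243/((184 + 29*(-29))*68 - 8*30) = -54243/((184 - 841)*68 - 240) = -54243/(-657*68 - 240) = -54243/(-44676 - 240) = -54243/(-44916) = -54243*(-1/44916) = 18081/14972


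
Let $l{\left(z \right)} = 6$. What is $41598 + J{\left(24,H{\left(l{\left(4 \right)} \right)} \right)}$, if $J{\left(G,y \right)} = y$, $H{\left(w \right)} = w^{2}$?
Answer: $41634$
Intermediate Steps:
$41598 + J{\left(24,H{\left(l{\left(4 \right)} \right)} \right)} = 41598 + 6^{2} = 41598 + 36 = 41634$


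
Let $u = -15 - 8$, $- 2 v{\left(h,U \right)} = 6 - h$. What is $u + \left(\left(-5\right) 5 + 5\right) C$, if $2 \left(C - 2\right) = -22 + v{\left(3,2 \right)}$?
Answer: $172$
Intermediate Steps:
$v{\left(h,U \right)} = -3 + \frac{h}{2}$ ($v{\left(h,U \right)} = - \frac{6 - h}{2} = -3 + \frac{h}{2}$)
$C = - \frac{39}{4}$ ($C = 2 + \frac{-22 + \left(-3 + \frac{1}{2} \cdot 3\right)}{2} = 2 + \frac{-22 + \left(-3 + \frac{3}{2}\right)}{2} = 2 + \frac{-22 - \frac{3}{2}}{2} = 2 + \frac{1}{2} \left(- \frac{47}{2}\right) = 2 - \frac{47}{4} = - \frac{39}{4} \approx -9.75$)
$u = -23$
$u + \left(\left(-5\right) 5 + 5\right) C = -23 + \left(\left(-5\right) 5 + 5\right) \left(- \frac{39}{4}\right) = -23 + \left(-25 + 5\right) \left(- \frac{39}{4}\right) = -23 - -195 = -23 + 195 = 172$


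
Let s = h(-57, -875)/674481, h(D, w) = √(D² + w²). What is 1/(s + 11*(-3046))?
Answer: -7621352148154833/255361025076075450061 - 674481*√768874/510722050152150900122 ≈ -2.9845e-5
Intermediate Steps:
s = √768874/674481 (s = √((-57)² + (-875)²)/674481 = √(3249 + 765625)*(1/674481) = √768874*(1/674481) = √768874/674481 ≈ 0.0013000)
1/(s + 11*(-3046)) = 1/(√768874/674481 + 11*(-3046)) = 1/(√768874/674481 - 33506) = 1/(-33506 + √768874/674481)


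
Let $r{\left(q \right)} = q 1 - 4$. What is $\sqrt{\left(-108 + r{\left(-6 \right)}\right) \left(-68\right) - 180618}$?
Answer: $i \sqrt{172594} \approx 415.44 i$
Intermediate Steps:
$r{\left(q \right)} = -4 + q$ ($r{\left(q \right)} = q - 4 = -4 + q$)
$\sqrt{\left(-108 + r{\left(-6 \right)}\right) \left(-68\right) - 180618} = \sqrt{\left(-108 - 10\right) \left(-68\right) - 180618} = \sqrt{\left(-118\right) \left(-68\right) - 180618} = \sqrt{8024 - 180618} = \sqrt{-172594} = i \sqrt{172594}$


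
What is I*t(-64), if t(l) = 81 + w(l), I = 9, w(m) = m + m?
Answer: -423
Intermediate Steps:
w(m) = 2*m
t(l) = 81 + 2*l
I*t(-64) = 9*(81 + 2*(-64)) = 9*(81 - 128) = 9*(-47) = -423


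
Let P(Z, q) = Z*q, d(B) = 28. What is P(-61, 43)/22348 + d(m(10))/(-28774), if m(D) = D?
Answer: -38049973/321520676 ≈ -0.11834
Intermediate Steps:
P(-61, 43)/22348 + d(m(10))/(-28774) = -61*43/22348 + 28/(-28774) = -2623*1/22348 + 28*(-1/28774) = -2623/22348 - 14/14387 = -38049973/321520676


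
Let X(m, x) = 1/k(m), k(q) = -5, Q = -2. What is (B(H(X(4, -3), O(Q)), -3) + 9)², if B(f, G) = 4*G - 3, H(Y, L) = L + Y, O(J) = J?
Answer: 36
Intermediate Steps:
X(m, x) = -⅕ (X(m, x) = 1/(-5) = -⅕)
B(f, G) = -3 + 4*G
(B(H(X(4, -3), O(Q)), -3) + 9)² = ((-3 + 4*(-3)) + 9)² = ((-3 - 12) + 9)² = (-15 + 9)² = (-6)² = 36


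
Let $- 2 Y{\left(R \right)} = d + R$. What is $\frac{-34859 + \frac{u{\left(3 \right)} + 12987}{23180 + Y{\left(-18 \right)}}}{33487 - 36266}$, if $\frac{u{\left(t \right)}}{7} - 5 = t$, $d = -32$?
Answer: $\frac{808890052}{64486695} \approx 12.544$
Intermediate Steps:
$u{\left(t \right)} = 35 + 7 t$
$Y{\left(R \right)} = 16 - \frac{R}{2}$ ($Y{\left(R \right)} = - \frac{-32 + R}{2} = 16 - \frac{R}{2}$)
$\frac{-34859 + \frac{u{\left(3 \right)} + 12987}{23180 + Y{\left(-18 \right)}}}{33487 - 36266} = \frac{-34859 + \frac{\left(35 + 7 \cdot 3\right) + 12987}{23180 + \left(16 - -9\right)}}{33487 - 36266} = \frac{-34859 + \frac{\left(35 + 21\right) + 12987}{23180 + \left(16 + 9\right)}}{-2779} = \left(-34859 + \frac{56 + 12987}{23180 + 25}\right) \left(- \frac{1}{2779}\right) = \left(-34859 + \frac{13043}{23205}\right) \left(- \frac{1}{2779}\right) = \left(- \frac{808890052}{23205}\right) \left(- \frac{1}{2779}\right) = \frac{808890052}{64486695}$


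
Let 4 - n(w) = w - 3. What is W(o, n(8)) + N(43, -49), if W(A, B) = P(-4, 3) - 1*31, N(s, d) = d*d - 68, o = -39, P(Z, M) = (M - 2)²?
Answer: 2303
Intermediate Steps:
P(Z, M) = (-2 + M)²
n(w) = 7 - w (n(w) = 4 - (w - 3) = 4 - (-3 + w) = 4 + (3 - w) = 7 - w)
N(s, d) = -68 + d² (N(s, d) = d² - 68 = -68 + d²)
W(A, B) = -30 (W(A, B) = (-2 + 3)² - 1*31 = 1² - 31 = 1 - 31 = -30)
W(o, n(8)) + N(43, -49) = -30 + (-68 + (-49)²) = -30 + (-68 + 2401) = -30 + 2333 = 2303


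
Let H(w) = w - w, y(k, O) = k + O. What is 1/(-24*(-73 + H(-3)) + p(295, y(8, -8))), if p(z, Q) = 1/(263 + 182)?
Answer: 445/779641 ≈ 0.00057078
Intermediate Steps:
y(k, O) = O + k
H(w) = 0
p(z, Q) = 1/445
1/(-24*(-73 + H(-3)) + p(295, y(8, -8))) = 1/(-24*(-73 + 0) + 1/445) = 1/(-24*(-73) + 1/445) = 1/(1752 + 1/445) = 1/(779641/445) = 445/779641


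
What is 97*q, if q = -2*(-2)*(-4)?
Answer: -1552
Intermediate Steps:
q = -16 (q = 4*(-4) = -16)
97*q = 97*(-16) = -1552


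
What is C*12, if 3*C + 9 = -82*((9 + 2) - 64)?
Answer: 17348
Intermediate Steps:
C = 4337/3 (C = -3 + (-82*((9 + 2) - 64))/3 = -3 + (-82*(11 - 64))/3 = -3 + (-82*(-53))/3 = -3 + (1/3)*4346 = -3 + 4346/3 = 4337/3 ≈ 1445.7)
C*12 = (4337/3)*12 = 17348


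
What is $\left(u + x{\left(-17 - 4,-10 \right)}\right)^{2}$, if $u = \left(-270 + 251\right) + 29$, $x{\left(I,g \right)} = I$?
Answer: $121$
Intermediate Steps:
$u = 10$ ($u = -19 + 29 = 10$)
$\left(u + x{\left(-17 - 4,-10 \right)}\right)^{2} = \left(10 - 21\right)^{2} = \left(-11\right)^{2} = 121$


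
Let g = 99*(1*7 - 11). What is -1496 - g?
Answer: -1100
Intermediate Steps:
g = -396 (g = 99*(7 - 11) = 99*(-4) = -396)
-1496 - g = -1496 - 1*(-396) = -1496 + 396 = -1100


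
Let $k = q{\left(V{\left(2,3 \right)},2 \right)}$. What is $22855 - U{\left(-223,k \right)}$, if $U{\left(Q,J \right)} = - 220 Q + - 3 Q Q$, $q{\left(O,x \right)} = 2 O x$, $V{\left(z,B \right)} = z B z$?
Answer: $122982$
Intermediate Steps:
$V{\left(z,B \right)} = B z^{2}$ ($V{\left(z,B \right)} = B z z = B z^{2}$)
$q{\left(O,x \right)} = 2 O x$
$k = 48$ ($k = 2 \cdot 3 \cdot 2^{2} \cdot 2 = 2 \cdot 3 \cdot 4 \cdot 2 = 2 \cdot 12 \cdot 2 = 48$)
$U{\left(Q,J \right)} = - 220 Q - 3 Q^{2}$
$22855 - U{\left(-223,k \right)} = 22855 - \left(-1\right) \left(-223\right) \left(220 + 3 \left(-223\right)\right) = 22855 - \left(-1\right) \left(-223\right) \left(220 - 669\right) = 22855 - \left(-1\right) \left(-223\right) \left(-449\right) = 22855 - -100127 = 22855 + 100127 = 122982$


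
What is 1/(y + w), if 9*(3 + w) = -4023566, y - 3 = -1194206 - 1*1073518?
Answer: -9/24433082 ≈ -3.6835e-7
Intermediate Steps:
y = -2267721 (y = 3 + (-1194206 - 1*1073518) = 3 + (-1194206 - 1073518) = 3 - 2267724 = -2267721)
w = -4023593/9 (w = -3 + (⅑)*(-4023566) = -3 - 4023566/9 = -4023593/9 ≈ -4.4707e+5)
1/(y + w) = 1/(-2267721 - 4023593/9) = 1/(-24433082/9) = -9/24433082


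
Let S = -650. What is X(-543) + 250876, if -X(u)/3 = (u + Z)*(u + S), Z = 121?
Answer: -1259462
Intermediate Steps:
X(u) = -3*(-650 + u)*(121 + u) (X(u) = -3*(u + 121)*(u - 650) = -3*(121 + u)*(-650 + u) = -3*(-650 + u)*(121 + u))
X(-543) + 250876 = (235950 - 3*(-543)² + 1587*(-543)) + 250876 = (235950 - 3*294849 - 861741) + 250876 = (235950 - 884547 - 861741) + 250876 = -1510338 + 250876 = -1259462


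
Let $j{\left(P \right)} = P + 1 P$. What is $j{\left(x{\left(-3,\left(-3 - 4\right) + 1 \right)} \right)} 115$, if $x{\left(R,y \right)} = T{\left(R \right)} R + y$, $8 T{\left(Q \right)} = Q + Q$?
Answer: $- \frac{1725}{2} \approx -862.5$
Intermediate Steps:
$T{\left(Q \right)} = \frac{Q}{4}$ ($T{\left(Q \right)} = \frac{Q + Q}{8} = \frac{2 Q}{8} = \frac{Q}{4}$)
$x{\left(R,y \right)} = y + \frac{R^{2}}{4}$ ($x{\left(R,y \right)} = \frac{R}{4} R + y = \frac{R^{2}}{4} + y = y + \frac{R^{2}}{4}$)
$j{\left(P \right)} = 2 P$ ($j{\left(P \right)} = P + P = 2 P$)
$j{\left(x{\left(-3,\left(-3 - 4\right) + 1 \right)} \right)} 115 = 2 \left(\left(\left(-3 - 4\right) + 1\right) + \frac{\left(-3\right)^{2}}{4}\right) 115 = 2 \left(\left(-7 + 1\right) + \frac{1}{4} \cdot 9\right) 115 = 2 \left(-6 + \frac{9}{4}\right) 115 = 2 \left(- \frac{15}{4}\right) 115 = \left(- \frac{15}{2}\right) 115 = - \frac{1725}{2}$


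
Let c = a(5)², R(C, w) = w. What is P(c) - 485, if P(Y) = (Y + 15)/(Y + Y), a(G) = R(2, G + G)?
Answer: -19377/40 ≈ -484.42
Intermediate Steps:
a(G) = 2*G (a(G) = G + G = 2*G)
c = 100 (c = (2*5)² = 10² = 100)
P(Y) = (15 + Y)/(2*Y) (P(Y) = (15 + Y)/((2*Y)) = (15 + Y)*(1/(2*Y)) = (15 + Y)/(2*Y))
P(c) - 485 = (½)*(15 + 100)/100 - 485 = (½)*(1/100)*115 - 485 = 23/40 - 485 = -19377/40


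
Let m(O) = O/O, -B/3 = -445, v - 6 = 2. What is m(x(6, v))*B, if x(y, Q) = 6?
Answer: 1335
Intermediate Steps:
v = 8 (v = 6 + 2 = 8)
B = 1335 (B = -3*(-445) = 1335)
m(O) = 1
m(x(6, v))*B = 1*1335 = 1335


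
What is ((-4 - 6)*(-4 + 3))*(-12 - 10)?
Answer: -220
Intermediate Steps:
((-4 - 6)*(-4 + 3))*(-12 - 10) = -10*(-1)*(-22) = 10*(-22) = -220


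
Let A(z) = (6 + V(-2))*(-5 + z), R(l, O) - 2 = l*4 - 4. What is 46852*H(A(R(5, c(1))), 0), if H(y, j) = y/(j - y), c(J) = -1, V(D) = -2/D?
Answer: -46852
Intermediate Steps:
R(l, O) = -2 + 4*l (R(l, O) = 2 + (l*4 - 4) = 2 + (4*l - 4) = 2 + (-4 + 4*l) = -2 + 4*l)
A(z) = -35 + 7*z (A(z) = (6 - 2/(-2))*(-5 + z) = (6 - 2*(-1/2))*(-5 + z) = (6 + 1)*(-5 + z) = 7*(-5 + z) = -35 + 7*z)
46852*H(A(R(5, c(1))), 0) = 46852*((-35 + 7*(-2 + 4*5))/(0 - (-35 + 7*(-2 + 4*5)))) = 46852*((-35 + 7*(-2 + 20))/(0 - (-35 + 7*(-2 + 20)))) = 46852*((-35 + 7*18)/(0 - (-35 + 7*18))) = 46852*((-35 + 126)/(0 - (-35 + 126))) = 46852*(91/(0 - 1*91)) = 46852*(91/(0 - 91)) = 46852*(91/(-91)) = 46852*(91*(-1/91)) = 46852*(-1) = -46852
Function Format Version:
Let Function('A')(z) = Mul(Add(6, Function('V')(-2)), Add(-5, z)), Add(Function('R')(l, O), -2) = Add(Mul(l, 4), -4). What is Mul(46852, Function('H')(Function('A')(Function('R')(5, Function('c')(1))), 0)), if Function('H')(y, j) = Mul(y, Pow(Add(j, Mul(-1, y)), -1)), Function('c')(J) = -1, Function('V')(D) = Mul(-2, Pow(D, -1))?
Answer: -46852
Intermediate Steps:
Function('R')(l, O) = Add(-2, Mul(4, l)) (Function('R')(l, O) = Add(2, Add(Mul(l, 4), -4)) = Add(2, Add(Mul(4, l), -4)) = Add(2, Add(-4, Mul(4, l))) = Add(-2, Mul(4, l)))
Function('A')(z) = Add(-35, Mul(7, z)) (Function('A')(z) = Mul(Add(6, Mul(-2, Pow(-2, -1))), Add(-5, z)) = Mul(Add(6, Mul(-2, Rational(-1, 2))), Add(-5, z)) = Mul(Add(6, 1), Add(-5, z)) = Mul(7, Add(-5, z)) = Add(-35, Mul(7, z)))
Mul(46852, Function('H')(Function('A')(Function('R')(5, Function('c')(1))), 0)) = Mul(46852, Mul(Add(-35, Mul(7, Add(-2, Mul(4, 5)))), Pow(Add(0, Mul(-1, Add(-35, Mul(7, Add(-2, Mul(4, 5)))))), -1))) = Mul(46852, Mul(Add(-35, Mul(7, Add(-2, 20))), Pow(Add(0, Mul(-1, Add(-35, Mul(7, Add(-2, 20))))), -1))) = Mul(46852, Mul(Add(-35, Mul(7, 18)), Pow(Add(0, Mul(-1, Add(-35, Mul(7, 18)))), -1))) = Mul(46852, Mul(Add(-35, 126), Pow(Add(0, Mul(-1, Add(-35, 126))), -1))) = Mul(46852, Mul(91, Pow(Add(0, Mul(-1, 91)), -1))) = Mul(46852, Mul(91, Pow(Add(0, -91), -1))) = Mul(46852, Mul(91, Pow(-91, -1))) = Mul(46852, Mul(91, Rational(-1, 91))) = Mul(46852, -1) = -46852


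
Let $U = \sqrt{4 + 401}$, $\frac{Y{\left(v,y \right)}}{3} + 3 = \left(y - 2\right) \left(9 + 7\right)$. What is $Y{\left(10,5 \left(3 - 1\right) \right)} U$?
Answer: $3375 \sqrt{5} \approx 7546.7$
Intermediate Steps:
$Y{\left(v,y \right)} = -105 + 48 y$ ($Y{\left(v,y \right)} = -9 + 3 \left(y - 2\right) \left(9 + 7\right) = -9 + 3 \left(-2 + y\right) 16 = -9 + 3 \left(-32 + 16 y\right) = -9 + \left(-96 + 48 y\right) = -105 + 48 y$)
$U = 9 \sqrt{5}$ ($U = \sqrt{405} = 9 \sqrt{5} \approx 20.125$)
$Y{\left(10,5 \left(3 - 1\right) \right)} U = \left(-105 + 48 \cdot 5 \left(3 - 1\right)\right) 9 \sqrt{5} = \left(-105 + 48 \cdot 5 \cdot 2\right) 9 \sqrt{5} = \left(-105 + 48 \cdot 10\right) 9 \sqrt{5} = \left(-105 + 480\right) 9 \sqrt{5} = 375 \cdot 9 \sqrt{5} = 3375 \sqrt{5}$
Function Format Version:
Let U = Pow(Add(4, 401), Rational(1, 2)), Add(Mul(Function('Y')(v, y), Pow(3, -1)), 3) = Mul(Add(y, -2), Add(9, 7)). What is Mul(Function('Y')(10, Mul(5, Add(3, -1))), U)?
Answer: Mul(3375, Pow(5, Rational(1, 2))) ≈ 7546.7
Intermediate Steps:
Function('Y')(v, y) = Add(-105, Mul(48, y)) (Function('Y')(v, y) = Add(-9, Mul(3, Mul(Add(y, -2), Add(9, 7)))) = Add(-9, Mul(3, Mul(Add(-2, y), 16))) = Add(-9, Mul(3, Add(-32, Mul(16, y)))) = Add(-9, Add(-96, Mul(48, y))) = Add(-105, Mul(48, y)))
U = Mul(9, Pow(5, Rational(1, 2))) (U = Pow(405, Rational(1, 2)) = Mul(9, Pow(5, Rational(1, 2))) ≈ 20.125)
Mul(Function('Y')(10, Mul(5, Add(3, -1))), U) = Mul(Add(-105, Mul(48, Mul(5, Add(3, -1)))), Mul(9, Pow(5, Rational(1, 2)))) = Mul(Add(-105, Mul(48, Mul(5, 2))), Mul(9, Pow(5, Rational(1, 2)))) = Mul(Add(-105, Mul(48, 10)), Mul(9, Pow(5, Rational(1, 2)))) = Mul(Add(-105, 480), Mul(9, Pow(5, Rational(1, 2)))) = Mul(375, Mul(9, Pow(5, Rational(1, 2)))) = Mul(3375, Pow(5, Rational(1, 2)))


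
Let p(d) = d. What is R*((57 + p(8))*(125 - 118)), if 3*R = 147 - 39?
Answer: 16380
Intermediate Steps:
R = 36 (R = (147 - 39)/3 = (1/3)*108 = 36)
R*((57 + p(8))*(125 - 118)) = 36*((57 + 8)*(125 - 118)) = 36*(65*7) = 36*455 = 16380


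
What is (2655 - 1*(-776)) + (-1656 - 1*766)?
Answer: 1009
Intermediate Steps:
(2655 - 1*(-776)) + (-1656 - 1*766) = (2655 + 776) + (-1656 - 766) = 3431 - 2422 = 1009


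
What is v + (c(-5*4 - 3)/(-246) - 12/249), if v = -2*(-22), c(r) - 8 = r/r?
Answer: 298887/6806 ≈ 43.915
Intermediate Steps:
c(r) = 9 (c(r) = 8 + r/r = 8 + 1 = 9)
v = 44
v + (c(-5*4 - 3)/(-246) - 12/249) = 44 + (9/(-246) - 12/249) = 44 + (9*(-1/246) - 12*1/249) = 44 + (-3/82 - 4/83) = 44 - 577/6806 = 298887/6806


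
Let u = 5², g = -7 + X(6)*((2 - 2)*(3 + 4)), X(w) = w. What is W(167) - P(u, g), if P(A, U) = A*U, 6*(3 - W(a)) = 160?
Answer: 454/3 ≈ 151.33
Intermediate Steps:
W(a) = -71/3 (W(a) = 3 - ⅙*160 = 3 - 80/3 = -71/3)
g = -7 (g = -7 + 6*((2 - 2)*(3 + 4)) = -7 + 6*(0*7) = -7 + 6*0 = -7 + 0 = -7)
u = 25
W(167) - P(u, g) = -71/3 - 25*(-7) = -71/3 - 1*(-175) = -71/3 + 175 = 454/3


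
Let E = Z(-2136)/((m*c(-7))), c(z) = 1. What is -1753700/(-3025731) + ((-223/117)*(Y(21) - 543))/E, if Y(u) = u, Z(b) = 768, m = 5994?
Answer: 1028910213317/132495168 ≈ 7765.6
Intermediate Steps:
E = 128/999 (E = 768/((5994*1)) = 768/5994 = 768*(1/5994) = 128/999 ≈ 0.12813)
-1753700/(-3025731) + ((-223/117)*(Y(21) - 543))/E = -1753700/(-3025731) + ((-223/117)*(21 - 543))/(128/999) = -1753700*(-1/3025731) + (-223*1/117*(-522))*(999/128) = 92300/159249 - 223/117*(-522)*(999/128) = 92300/159249 + (12934/13)*(999/128) = 92300/159249 + 6460533/832 = 1028910213317/132495168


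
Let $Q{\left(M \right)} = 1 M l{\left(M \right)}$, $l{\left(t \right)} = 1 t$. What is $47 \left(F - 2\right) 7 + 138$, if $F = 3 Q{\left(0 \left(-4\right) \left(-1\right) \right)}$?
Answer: $-520$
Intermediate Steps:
$l{\left(t \right)} = t$
$Q{\left(M \right)} = M^{2}$ ($Q{\left(M \right)} = 1 M M = M M = M^{2}$)
$F = 0$ ($F = 3 \left(0 \left(-4\right) \left(-1\right)\right)^{2} = 3 \left(0 \left(-1\right)\right)^{2} = 3 \cdot 0^{2} = 3 \cdot 0 = 0$)
$47 \left(F - 2\right) 7 + 138 = 47 \left(0 - 2\right) 7 + 138 = 47 \left(\left(-2\right) 7\right) + 138 = 47 \left(-14\right) + 138 = -658 + 138 = -520$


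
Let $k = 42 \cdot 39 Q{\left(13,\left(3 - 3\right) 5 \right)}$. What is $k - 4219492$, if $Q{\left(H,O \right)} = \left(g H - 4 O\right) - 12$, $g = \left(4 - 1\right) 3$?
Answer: $-4047502$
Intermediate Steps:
$g = 9$ ($g = 3 \cdot 3 = 9$)
$Q{\left(H,O \right)} = -12 - 4 O + 9 H$ ($Q{\left(H,O \right)} = \left(9 H - 4 O\right) - 12 = \left(- 4 O + 9 H\right) - 12 = -12 - 4 O + 9 H$)
$k = 171990$ ($k = 42 \cdot 39 \left(-12 - 4 \left(3 - 3\right) 5 + 9 \cdot 13\right) = 1638 \left(-12 - 4 \cdot 0 \cdot 5 + 117\right) = 1638 \left(-12 - 0 + 117\right) = 1638 \left(-12 + 0 + 117\right) = 1638 \cdot 105 = 171990$)
$k - 4219492 = 171990 - 4219492 = -4047502$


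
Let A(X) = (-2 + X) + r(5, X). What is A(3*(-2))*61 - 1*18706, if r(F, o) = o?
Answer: -19560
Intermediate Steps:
A(X) = -2 + 2*X (A(X) = (-2 + X) + X = -2 + 2*X)
A(3*(-2))*61 - 1*18706 = (-2 + 2*(3*(-2)))*61 - 1*18706 = (-2 + 2*(-6))*61 - 18706 = (-2 - 12)*61 - 18706 = -14*61 - 18706 = -854 - 18706 = -19560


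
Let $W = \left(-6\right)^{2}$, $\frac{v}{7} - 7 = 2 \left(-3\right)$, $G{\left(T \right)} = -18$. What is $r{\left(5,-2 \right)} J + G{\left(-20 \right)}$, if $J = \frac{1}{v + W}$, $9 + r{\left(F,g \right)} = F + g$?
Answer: $- \frac{780}{43} \approx -18.14$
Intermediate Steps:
$v = 7$ ($v = 49 + 7 \cdot 2 \left(-3\right) = 49 + 7 \left(-6\right) = 49 - 42 = 7$)
$r{\left(F,g \right)} = -9 + F + g$ ($r{\left(F,g \right)} = -9 + \left(F + g\right) = -9 + F + g$)
$W = 36$
$J = \frac{1}{43}$ ($J = \frac{1}{7 + 36} = \frac{1}{43} \approx 0.023256$)
$r{\left(5,-2 \right)} J + G{\left(-20 \right)} = \left(-9 + 5 - 2\right) \frac{1}{43} - 18 = \left(-6\right) \frac{1}{43} - 18 = - \frac{6}{43} - 18 = - \frac{780}{43}$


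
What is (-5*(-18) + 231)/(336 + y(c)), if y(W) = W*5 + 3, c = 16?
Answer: 321/419 ≈ 0.76611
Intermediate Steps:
y(W) = 3 + 5*W (y(W) = 5*W + 3 = 3 + 5*W)
(-5*(-18) + 231)/(336 + y(c)) = (-5*(-18) + 231)/(336 + (3 + 5*16)) = (90 + 231)/(336 + (3 + 80)) = 321/(336 + 83) = 321/419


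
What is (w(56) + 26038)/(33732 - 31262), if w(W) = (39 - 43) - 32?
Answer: 13001/1235 ≈ 10.527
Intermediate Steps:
w(W) = -36 (w(W) = -4 - 32 = -36)
(w(56) + 26038)/(33732 - 31262) = (-36 + 26038)/(33732 - 31262) = 26002/2470 = 26002*(1/2470) = 13001/1235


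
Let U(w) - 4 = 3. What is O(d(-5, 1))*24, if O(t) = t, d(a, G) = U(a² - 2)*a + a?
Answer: -960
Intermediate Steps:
U(w) = 7 (U(w) = 4 + 3 = 7)
d(a, G) = 8*a (d(a, G) = 7*a + a = 8*a)
O(d(-5, 1))*24 = (8*(-5))*24 = -40*24 = -960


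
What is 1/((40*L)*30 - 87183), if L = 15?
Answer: -1/69183 ≈ -1.4454e-5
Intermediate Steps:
1/((40*L)*30 - 87183) = 1/((40*15)*30 - 87183) = 1/(600*30 - 87183) = 1/(18000 - 87183) = 1/(-69183) = -1/69183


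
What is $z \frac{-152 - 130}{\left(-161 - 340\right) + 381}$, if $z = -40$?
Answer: $-94$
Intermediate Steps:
$z \frac{-152 - 130}{\left(-161 - 340\right) + 381} = - 40 \frac{-152 - 130}{\left(-161 - 340\right) + 381} = - 40 \left(- \frac{282}{\left(-161 - 340\right) + 381}\right) = - 40 \left(- \frac{282}{-501 + 381}\right) = - 40 \left(- \frac{282}{-120}\right) = - 40 \left(\left(-282\right) \left(- \frac{1}{120}\right)\right) = \left(-40\right) \frac{47}{20} = -94$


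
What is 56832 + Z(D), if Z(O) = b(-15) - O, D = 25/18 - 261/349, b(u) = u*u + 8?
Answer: 358478303/6282 ≈ 57064.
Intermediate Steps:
b(u) = 8 + u**2 (b(u) = u**2 + 8 = 8 + u**2)
D = 4027/6282 (D = 25*(1/18) - 261*1/349 = 25/18 - 261/349 = 4027/6282 ≈ 0.64104)
Z(O) = 233 - O (Z(O) = (8 + (-15)**2) - O = (8 + 225) - O = 233 - O)
56832 + Z(D) = 56832 + (233 - 1*4027/6282) = 56832 + (233 - 4027/6282) = 56832 + 1459679/6282 = 358478303/6282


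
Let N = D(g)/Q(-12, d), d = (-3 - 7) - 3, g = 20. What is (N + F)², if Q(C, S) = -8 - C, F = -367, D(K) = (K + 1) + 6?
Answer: 2076481/16 ≈ 1.2978e+5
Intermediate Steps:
D(K) = 7 + K (D(K) = (1 + K) + 6 = 7 + K)
d = -13 (d = -10 - 3 = -13)
N = 27/4 (N = (7 + 20)/(-8 - 1*(-12)) = 27/(-8 + 12) = 27/4 ≈ 6.7500)
(N + F)² = (27/4 - 367)² = (-1441/4)² = 2076481/16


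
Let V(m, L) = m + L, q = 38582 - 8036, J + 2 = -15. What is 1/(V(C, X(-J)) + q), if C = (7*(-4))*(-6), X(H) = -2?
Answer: 1/30712 ≈ 3.2561e-5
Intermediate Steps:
J = -17 (J = -2 - 15 = -17)
C = 168 (C = -28*(-6) = 168)
q = 30546
V(m, L) = L + m
1/(V(C, X(-J)) + q) = 1/((-2 + 168) + 30546) = 1/(166 + 30546) = 1/30712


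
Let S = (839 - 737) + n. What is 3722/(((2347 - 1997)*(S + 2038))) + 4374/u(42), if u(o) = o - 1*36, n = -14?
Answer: 271226311/372050 ≈ 729.00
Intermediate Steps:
u(o) = -36 + o (u(o) = o - 36 = -36 + o)
S = 88 (S = (839 - 737) - 14 = 102 - 14 = 88)
3722/(((2347 - 1997)*(S + 2038))) + 4374/u(42) = 3722/(((2347 - 1997)*(88 + 2038))) + 4374/(-36 + 42) = 3722/((350*2126)) + 4374/6 = 3722/744100 + 4374*(⅙) = 3722*(1/744100) + 729 = 1861/372050 + 729 = 271226311/372050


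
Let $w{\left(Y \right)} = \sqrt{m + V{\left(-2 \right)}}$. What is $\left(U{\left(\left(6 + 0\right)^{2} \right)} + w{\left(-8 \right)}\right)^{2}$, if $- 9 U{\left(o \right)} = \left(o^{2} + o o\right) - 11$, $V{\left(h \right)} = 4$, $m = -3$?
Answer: $\frac{6615184}{81} \approx 81669.0$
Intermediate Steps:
$w{\left(Y \right)} = 1$ ($w{\left(Y \right)} = \sqrt{-3 + 4} = \sqrt{1} = 1$)
$U{\left(o \right)} = \frac{11}{9} - \frac{2 o^{2}}{9}$ ($U{\left(o \right)} = - \frac{\left(o^{2} + o o\right) - 11}{9} = - \frac{\left(o^{2} + o^{2}\right) - 11}{9} = - \frac{2 o^{2} - 11}{9} = - \frac{-11 + 2 o^{2}}{9} = \frac{11}{9} - \frac{2 o^{2}}{9}$)
$\left(U{\left(\left(6 + 0\right)^{2} \right)} + w{\left(-8 \right)}\right)^{2} = \left(\left(\frac{11}{9} - \frac{2 \left(\left(6 + 0\right)^{2}\right)^{2}}{9}\right) + 1\right)^{2} = \left(\left(\frac{11}{9} - \frac{2 \left(6^{2}\right)^{2}}{9}\right) + 1\right)^{2} = \left(\left(\frac{11}{9} - \frac{2 \cdot 36^{2}}{9}\right) + 1\right)^{2} = \left(\left(\frac{11}{9} - 288\right) + 1\right)^{2} = \left(- \frac{2581}{9} + 1\right)^{2} = \left(- \frac{2572}{9}\right)^{2} = \frac{6615184}{81}$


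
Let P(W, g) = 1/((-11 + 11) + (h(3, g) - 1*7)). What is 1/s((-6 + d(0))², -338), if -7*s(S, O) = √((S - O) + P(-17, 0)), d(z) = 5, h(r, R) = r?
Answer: -14*√1355/1355 ≈ -0.38033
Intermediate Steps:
P(W, g) = -¼ (P(W, g) = 1/((-11 + 11) + (3 - 1*7)) = 1/(0 + (3 - 7)) = 1/(0 - 4) = 1/(-4) = -¼)
s(S, O) = -√(-¼ + S - O)/7 (s(S, O) = -√((S - O) - ¼)/7 = -√(-¼ + S - O)/7)
1/s((-6 + d(0))², -338) = 1/(-√(-1 - 4*(-338) + 4*(-6 + 5)²)/14) = 1/(-√(-1 + 1352 + 4*(-1)²)/14) = 1/(-√(-1 + 1352 + 4*1)/14) = 1/(-√(-1 + 1352 + 4)/14) = 1/(-√1355/14) = -14*√1355/1355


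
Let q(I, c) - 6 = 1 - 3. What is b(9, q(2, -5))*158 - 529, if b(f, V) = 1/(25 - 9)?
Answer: -4153/8 ≈ -519.13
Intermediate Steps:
q(I, c) = 4 (q(I, c) = 6 + (1 - 3) = 6 - 2 = 4)
b(f, V) = 1/16
b(9, q(2, -5))*158 - 529 = (1/16)*158 - 529 = 79/8 - 529 = -4153/8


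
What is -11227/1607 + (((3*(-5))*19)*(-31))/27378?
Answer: -97724987/14665482 ≈ -6.6636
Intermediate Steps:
-11227/1607 + (((3*(-5))*19)*(-31))/27378 = -11227*1/1607 + (-15*19*(-31))*(1/27378) = -11227/1607 - 285*(-31)*(1/27378) = -11227/1607 + 8835*(1/27378) = -11227/1607 + 2945/9126 = -97724987/14665482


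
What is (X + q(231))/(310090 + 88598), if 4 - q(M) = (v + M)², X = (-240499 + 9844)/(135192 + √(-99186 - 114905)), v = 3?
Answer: -25018461666973/182171420966676 + 15377*I*√214091/485790455911136 ≈ -0.13733 + 1.4646e-8*I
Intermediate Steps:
X = -230655/(135192 + I*√214091) (X = -230655/(135192 + √(-214091)) = -230655/(135192 + I*√214091) ≈ -1.7061 + 0.0058392*I)
q(M) = 4 - (3 + M)²
(X + q(231))/(310090 + 88598) = ((-6236542152/3655418191 + 46131*I*√214091/3655418191) + (4 - (3 + 231)²))/(310090 + 88598) = ((-6236542152/3655418191 + 46131*I*√214091/3655418191) + (4 - 1*234²))/398688 = ((-6236542152/3655418191 + 46131*I*√214091/3655418191) + (4 - 1*54756))*(1/398688) = ((-6236542152/3655418191 + 46131*I*√214091/3655418191) + (4 - 54756))*(1/398688) = ((-6236542152/3655418191 + 46131*I*√214091/3655418191) - 54752)*(1/398688) = (-200147693335784/3655418191 + 46131*I*√214091/3655418191)*(1/398688) = -25018461666973/182171420966676 + 15377*I*√214091/485790455911136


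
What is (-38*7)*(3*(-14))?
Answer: 11172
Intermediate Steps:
(-38*7)*(3*(-14)) = -266*(-42) = 11172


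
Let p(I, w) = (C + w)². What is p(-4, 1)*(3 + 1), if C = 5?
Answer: 144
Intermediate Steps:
p(I, w) = (5 + w)²
p(-4, 1)*(3 + 1) = (5 + 1)²*(3 + 1) = 6²*4 = 36*4 = 144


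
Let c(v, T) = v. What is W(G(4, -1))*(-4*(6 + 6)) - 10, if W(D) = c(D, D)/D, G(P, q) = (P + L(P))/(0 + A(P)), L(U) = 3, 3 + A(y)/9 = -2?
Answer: -58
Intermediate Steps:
A(y) = -45 (A(y) = -27 + 9*(-2) = -27 - 18 = -45)
G(P, q) = -1/15 - P/45 (G(P, q) = (P + 3)/(0 - 45) = (3 + P)/(-45) = (3 + P)*(-1/45) = -1/15 - P/45)
W(D) = 1 (W(D) = D/D = 1)
W(G(4, -1))*(-4*(6 + 6)) - 10 = 1*(-4*(6 + 6)) - 10 = 1*(-4*12) - 10 = 1*(-48) - 10 = -48 - 10 = -58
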